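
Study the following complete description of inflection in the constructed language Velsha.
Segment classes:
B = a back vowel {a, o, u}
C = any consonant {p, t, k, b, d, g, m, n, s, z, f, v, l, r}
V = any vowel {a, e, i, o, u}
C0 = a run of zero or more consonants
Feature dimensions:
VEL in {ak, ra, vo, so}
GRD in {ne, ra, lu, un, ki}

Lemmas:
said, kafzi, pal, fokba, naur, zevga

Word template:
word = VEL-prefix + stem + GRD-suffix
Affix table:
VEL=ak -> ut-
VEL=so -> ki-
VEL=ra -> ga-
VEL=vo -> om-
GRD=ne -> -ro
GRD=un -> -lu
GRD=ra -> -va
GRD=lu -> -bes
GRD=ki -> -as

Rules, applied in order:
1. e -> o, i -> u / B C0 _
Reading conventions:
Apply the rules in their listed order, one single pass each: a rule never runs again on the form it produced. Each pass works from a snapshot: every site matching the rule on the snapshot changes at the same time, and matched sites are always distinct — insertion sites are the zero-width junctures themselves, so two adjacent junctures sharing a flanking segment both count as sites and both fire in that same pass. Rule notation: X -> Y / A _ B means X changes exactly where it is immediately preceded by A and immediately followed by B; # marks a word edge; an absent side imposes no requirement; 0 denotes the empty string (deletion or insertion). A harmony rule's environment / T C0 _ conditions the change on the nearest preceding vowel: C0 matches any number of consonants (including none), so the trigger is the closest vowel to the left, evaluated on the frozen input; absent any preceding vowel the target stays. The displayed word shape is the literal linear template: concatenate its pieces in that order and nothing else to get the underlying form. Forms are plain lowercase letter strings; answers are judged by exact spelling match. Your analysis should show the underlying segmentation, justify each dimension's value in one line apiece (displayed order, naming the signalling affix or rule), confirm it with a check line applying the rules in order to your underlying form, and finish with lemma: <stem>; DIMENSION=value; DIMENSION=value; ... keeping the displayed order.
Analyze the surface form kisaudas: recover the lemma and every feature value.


underlying: ki-said-as
VEL=so - signalled by the affix ki-
GRD=ki - signalled by the affix -as
check: kisaidas -> kisaudas
lemma: said; VEL=so; GRD=ki


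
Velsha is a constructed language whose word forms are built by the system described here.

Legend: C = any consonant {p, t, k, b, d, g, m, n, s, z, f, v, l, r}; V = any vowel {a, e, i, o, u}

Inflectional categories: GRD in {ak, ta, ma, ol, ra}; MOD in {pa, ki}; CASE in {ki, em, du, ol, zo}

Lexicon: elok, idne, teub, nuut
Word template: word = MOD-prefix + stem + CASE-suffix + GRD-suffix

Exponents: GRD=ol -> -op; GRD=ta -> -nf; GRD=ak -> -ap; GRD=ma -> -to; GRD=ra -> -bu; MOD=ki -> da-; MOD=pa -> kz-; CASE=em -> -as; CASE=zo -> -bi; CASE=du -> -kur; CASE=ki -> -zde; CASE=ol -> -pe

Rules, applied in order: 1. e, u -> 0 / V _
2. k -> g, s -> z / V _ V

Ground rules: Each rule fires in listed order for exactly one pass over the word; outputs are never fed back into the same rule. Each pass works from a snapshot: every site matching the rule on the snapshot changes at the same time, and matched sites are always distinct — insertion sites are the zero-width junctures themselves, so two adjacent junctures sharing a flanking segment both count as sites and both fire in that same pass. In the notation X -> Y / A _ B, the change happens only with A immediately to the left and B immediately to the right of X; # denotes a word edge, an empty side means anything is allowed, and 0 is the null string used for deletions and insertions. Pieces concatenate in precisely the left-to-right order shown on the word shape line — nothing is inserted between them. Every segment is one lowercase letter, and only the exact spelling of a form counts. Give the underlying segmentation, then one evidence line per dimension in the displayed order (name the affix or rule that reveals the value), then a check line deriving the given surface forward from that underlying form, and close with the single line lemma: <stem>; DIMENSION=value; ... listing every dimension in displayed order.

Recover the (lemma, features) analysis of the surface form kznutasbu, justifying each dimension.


underlying: kz-nuut-as-bu
GRD=ra - signalled by the affix -bu
MOD=pa - signalled by the affix kz-
CASE=em - signalled by the affix -as
check: kznuutasbu -> kznutasbu -> kznutasbu
lemma: nuut; GRD=ra; MOD=pa; CASE=em


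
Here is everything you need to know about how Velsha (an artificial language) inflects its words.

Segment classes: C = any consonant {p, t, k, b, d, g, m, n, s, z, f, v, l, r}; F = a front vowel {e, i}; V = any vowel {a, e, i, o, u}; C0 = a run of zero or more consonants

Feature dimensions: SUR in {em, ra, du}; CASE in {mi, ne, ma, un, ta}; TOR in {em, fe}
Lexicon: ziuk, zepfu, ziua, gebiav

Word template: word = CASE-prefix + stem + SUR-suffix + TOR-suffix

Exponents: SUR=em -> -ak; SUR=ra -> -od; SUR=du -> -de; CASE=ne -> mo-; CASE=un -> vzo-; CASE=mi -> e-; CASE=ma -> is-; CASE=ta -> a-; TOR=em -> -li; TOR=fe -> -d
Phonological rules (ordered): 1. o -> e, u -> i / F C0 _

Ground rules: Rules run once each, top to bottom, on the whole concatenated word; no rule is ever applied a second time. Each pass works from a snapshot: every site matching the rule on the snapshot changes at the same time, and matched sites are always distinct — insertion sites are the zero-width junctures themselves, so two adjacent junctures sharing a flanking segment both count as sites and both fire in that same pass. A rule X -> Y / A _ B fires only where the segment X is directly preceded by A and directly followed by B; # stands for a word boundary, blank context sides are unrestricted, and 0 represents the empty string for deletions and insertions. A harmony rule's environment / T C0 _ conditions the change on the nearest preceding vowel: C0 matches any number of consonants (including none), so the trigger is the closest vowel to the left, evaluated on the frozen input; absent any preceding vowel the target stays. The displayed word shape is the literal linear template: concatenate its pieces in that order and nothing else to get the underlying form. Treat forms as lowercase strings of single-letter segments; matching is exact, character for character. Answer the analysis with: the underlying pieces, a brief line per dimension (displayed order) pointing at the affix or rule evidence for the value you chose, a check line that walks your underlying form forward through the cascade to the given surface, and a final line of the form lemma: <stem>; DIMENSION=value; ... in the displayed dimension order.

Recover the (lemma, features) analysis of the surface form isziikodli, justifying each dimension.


underlying: is-ziuk-od-li
SUR=ra - signalled by the affix -od
CASE=ma - signalled by the affix is-
TOR=em - signalled by the affix -li
check: isziukodli -> isziikodli
lemma: ziuk; SUR=ra; CASE=ma; TOR=em


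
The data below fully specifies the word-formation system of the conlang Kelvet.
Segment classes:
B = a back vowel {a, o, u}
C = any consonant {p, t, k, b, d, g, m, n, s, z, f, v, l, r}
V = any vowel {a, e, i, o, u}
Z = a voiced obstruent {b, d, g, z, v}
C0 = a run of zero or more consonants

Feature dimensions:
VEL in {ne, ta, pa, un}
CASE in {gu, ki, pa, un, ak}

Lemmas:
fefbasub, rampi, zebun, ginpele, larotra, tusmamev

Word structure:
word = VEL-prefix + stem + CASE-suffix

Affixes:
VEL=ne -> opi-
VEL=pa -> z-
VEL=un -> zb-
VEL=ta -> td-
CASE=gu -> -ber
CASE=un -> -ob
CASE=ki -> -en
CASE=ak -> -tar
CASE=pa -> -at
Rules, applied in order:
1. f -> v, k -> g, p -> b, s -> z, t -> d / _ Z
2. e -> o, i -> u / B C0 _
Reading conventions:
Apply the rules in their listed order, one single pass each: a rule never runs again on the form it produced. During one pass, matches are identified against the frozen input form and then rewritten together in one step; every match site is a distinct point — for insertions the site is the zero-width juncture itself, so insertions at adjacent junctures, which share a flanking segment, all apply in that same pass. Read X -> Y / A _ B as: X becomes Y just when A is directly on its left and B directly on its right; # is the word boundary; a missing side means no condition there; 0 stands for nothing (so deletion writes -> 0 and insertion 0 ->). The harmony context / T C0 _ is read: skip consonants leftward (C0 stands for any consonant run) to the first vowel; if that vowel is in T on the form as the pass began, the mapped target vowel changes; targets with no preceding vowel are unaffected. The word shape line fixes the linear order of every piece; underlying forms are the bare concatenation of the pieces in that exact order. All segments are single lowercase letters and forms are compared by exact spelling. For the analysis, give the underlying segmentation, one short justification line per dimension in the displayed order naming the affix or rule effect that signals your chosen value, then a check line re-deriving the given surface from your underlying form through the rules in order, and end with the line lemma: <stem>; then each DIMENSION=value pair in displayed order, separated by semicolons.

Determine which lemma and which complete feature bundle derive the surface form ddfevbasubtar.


underlying: td-fefbasub-tar
VEL=ta - signalled by the affix td-
CASE=ak - signalled by the affix -tar
check: tdfefbasubtar -> ddfevbasubtar -> ddfevbasubtar
lemma: fefbasub; VEL=ta; CASE=ak


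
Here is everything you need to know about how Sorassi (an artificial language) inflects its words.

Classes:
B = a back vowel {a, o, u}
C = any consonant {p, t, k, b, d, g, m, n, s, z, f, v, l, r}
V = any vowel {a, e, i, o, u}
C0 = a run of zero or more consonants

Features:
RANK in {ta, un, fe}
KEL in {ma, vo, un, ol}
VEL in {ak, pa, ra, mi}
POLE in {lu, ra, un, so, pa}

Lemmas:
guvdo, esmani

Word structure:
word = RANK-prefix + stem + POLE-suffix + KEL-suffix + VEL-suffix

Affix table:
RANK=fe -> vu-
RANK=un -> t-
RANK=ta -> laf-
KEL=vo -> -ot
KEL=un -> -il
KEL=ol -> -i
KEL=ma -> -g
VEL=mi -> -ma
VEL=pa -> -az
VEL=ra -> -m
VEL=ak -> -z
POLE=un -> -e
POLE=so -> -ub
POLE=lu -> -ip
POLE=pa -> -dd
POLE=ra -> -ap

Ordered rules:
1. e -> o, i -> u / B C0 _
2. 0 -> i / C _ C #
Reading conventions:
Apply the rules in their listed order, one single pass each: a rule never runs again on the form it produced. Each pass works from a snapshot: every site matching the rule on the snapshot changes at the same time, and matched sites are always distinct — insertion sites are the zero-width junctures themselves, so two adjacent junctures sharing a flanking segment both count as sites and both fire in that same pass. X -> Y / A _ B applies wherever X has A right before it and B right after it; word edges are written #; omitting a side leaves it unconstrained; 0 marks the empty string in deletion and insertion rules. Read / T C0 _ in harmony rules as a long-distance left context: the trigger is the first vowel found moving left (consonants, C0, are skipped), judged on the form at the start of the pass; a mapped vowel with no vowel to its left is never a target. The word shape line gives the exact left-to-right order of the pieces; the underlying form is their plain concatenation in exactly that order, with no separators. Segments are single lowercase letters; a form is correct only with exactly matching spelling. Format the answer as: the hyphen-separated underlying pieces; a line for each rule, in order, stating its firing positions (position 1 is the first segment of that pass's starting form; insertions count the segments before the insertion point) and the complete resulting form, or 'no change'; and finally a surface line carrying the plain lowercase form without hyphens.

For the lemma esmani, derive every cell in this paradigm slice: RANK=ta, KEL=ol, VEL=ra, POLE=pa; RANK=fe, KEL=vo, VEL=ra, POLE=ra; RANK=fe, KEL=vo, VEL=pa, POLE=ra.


cell RANK=ta, KEL=ol, VEL=ra, POLE=pa:
underlying: laf-esmani-dd-i-m
1. e -> o, i -> u / B C0 _: fires at position(s) 4, 9: lafosmanuddim
2. 0 -> i / C _ C #: no change
surface: lafosmanuddim

cell RANK=fe, KEL=vo, VEL=ra, POLE=ra:
underlying: vu-esmani-ap-ot-m
1. e -> o, i -> u / B C0 _: fires at position(s) 3, 8: vuosmanuapotm
2. 0 -> i / C _ C #: inserts after position(s) 12: vuosmanuapotim
surface: vuosmanuapotim

cell RANK=fe, KEL=vo, VEL=pa, POLE=ra:
underlying: vu-esmani-ap-ot-az
1. e -> o, i -> u / B C0 _: fires at position(s) 3, 8: vuosmanuapotaz
2. 0 -> i / C _ C #: no change
surface: vuosmanuapotaz


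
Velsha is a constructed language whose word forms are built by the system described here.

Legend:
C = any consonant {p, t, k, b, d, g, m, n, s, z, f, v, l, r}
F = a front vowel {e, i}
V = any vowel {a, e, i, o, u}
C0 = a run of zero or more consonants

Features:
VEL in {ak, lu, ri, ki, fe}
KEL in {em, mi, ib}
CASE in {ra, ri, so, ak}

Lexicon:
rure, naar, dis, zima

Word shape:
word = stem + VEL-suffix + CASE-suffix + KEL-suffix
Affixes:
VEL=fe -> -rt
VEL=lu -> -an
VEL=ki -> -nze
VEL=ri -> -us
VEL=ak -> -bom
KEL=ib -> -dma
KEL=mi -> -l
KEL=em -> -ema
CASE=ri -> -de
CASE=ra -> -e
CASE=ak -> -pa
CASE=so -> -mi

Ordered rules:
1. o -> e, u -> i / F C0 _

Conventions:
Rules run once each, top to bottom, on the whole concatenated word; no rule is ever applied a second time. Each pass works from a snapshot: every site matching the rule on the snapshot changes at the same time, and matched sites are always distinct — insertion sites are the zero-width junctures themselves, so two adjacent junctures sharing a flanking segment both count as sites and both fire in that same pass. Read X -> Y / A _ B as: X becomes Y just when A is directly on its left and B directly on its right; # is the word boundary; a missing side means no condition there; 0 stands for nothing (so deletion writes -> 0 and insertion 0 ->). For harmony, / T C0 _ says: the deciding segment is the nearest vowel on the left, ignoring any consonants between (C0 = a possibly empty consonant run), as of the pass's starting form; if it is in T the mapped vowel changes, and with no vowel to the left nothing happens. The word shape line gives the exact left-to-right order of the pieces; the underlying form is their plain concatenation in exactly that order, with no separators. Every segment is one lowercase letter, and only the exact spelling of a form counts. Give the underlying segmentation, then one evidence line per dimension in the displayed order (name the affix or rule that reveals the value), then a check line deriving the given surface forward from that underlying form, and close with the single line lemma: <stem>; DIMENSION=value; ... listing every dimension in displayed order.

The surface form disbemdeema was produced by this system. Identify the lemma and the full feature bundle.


underlying: dis-bom-de-ema
VEL=ak - signalled by the affix -bom
KEL=em - signalled by the affix -ema
CASE=ri - signalled by the affix -de
check: disbomdeema -> disbemdeema
lemma: dis; VEL=ak; KEL=em; CASE=ri


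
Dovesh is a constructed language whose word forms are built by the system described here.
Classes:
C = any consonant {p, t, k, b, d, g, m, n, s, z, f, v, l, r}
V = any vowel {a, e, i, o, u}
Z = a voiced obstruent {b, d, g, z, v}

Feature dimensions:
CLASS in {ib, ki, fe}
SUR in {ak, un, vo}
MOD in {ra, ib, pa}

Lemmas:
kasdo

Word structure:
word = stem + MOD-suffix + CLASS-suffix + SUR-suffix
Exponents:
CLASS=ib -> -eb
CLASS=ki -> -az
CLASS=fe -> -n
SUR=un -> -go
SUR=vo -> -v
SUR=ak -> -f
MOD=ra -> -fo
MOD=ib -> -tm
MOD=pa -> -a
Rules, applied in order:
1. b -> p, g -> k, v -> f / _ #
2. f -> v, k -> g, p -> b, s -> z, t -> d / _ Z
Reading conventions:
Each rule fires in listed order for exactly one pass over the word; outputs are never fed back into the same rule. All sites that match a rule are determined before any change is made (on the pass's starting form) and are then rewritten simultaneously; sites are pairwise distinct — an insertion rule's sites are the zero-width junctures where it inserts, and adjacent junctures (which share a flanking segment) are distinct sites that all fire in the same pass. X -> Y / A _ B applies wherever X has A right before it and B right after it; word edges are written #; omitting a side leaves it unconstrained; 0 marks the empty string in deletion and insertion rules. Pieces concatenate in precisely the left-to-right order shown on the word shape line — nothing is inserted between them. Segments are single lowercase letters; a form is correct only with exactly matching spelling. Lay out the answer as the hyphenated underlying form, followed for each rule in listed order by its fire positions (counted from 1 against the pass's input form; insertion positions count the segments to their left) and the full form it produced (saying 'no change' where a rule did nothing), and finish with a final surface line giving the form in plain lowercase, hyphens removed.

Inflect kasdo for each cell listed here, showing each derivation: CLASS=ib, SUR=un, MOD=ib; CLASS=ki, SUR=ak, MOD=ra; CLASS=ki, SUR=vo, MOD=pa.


cell CLASS=ib, SUR=un, MOD=ib:
underlying: kasdo-tm-eb-go
1. b -> p, g -> k, v -> f / _ #: no change
2. f -> v, k -> g, p -> b, s -> z, t -> d / _ Z: fires at position(s) 3: kazdotmebgo
surface: kazdotmebgo

cell CLASS=ki, SUR=ak, MOD=ra:
underlying: kasdo-fo-az-f
1. b -> p, g -> k, v -> f / _ #: no change
2. f -> v, k -> g, p -> b, s -> z, t -> d / _ Z: fires at position(s) 3: kazdofoazf
surface: kazdofoazf

cell CLASS=ki, SUR=vo, MOD=pa:
underlying: kasdo-a-az-v
1. b -> p, g -> k, v -> f / _ #: fires at position(s) 9: kasdoaazf
2. f -> v, k -> g, p -> b, s -> z, t -> d / _ Z: fires at position(s) 3: kazdoaazf
surface: kazdoaazf


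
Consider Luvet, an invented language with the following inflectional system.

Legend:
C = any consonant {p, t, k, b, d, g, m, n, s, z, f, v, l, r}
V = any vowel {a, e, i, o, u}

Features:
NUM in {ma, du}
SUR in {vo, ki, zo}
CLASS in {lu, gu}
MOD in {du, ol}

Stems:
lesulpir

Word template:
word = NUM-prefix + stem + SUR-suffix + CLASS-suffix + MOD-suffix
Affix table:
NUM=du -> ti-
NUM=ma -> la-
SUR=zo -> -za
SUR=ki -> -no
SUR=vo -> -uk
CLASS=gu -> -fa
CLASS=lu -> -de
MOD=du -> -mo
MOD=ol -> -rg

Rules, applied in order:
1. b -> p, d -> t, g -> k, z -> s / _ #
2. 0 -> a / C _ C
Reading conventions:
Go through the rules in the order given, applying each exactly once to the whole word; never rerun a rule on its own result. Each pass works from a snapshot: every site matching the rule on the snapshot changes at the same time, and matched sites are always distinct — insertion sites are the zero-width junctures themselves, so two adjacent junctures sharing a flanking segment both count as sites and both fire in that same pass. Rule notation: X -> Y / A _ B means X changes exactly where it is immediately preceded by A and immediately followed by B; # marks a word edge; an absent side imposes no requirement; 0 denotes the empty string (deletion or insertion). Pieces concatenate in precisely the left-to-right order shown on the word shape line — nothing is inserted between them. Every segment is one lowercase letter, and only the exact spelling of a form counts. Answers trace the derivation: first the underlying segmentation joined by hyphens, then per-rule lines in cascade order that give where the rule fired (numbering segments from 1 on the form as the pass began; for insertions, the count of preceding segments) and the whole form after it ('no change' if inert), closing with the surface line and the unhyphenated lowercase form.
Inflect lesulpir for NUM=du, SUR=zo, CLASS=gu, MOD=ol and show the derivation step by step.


underlying: ti-lesulpir-za-fa-rg
1. b -> p, d -> t, g -> k, z -> s / _ #: fires at position(s) 16: tilesulpirzafark
2. 0 -> a / C _ C: inserts after position(s) 7, 10, 15: tilesulapirazafarak
surface: tilesulapirazafarak


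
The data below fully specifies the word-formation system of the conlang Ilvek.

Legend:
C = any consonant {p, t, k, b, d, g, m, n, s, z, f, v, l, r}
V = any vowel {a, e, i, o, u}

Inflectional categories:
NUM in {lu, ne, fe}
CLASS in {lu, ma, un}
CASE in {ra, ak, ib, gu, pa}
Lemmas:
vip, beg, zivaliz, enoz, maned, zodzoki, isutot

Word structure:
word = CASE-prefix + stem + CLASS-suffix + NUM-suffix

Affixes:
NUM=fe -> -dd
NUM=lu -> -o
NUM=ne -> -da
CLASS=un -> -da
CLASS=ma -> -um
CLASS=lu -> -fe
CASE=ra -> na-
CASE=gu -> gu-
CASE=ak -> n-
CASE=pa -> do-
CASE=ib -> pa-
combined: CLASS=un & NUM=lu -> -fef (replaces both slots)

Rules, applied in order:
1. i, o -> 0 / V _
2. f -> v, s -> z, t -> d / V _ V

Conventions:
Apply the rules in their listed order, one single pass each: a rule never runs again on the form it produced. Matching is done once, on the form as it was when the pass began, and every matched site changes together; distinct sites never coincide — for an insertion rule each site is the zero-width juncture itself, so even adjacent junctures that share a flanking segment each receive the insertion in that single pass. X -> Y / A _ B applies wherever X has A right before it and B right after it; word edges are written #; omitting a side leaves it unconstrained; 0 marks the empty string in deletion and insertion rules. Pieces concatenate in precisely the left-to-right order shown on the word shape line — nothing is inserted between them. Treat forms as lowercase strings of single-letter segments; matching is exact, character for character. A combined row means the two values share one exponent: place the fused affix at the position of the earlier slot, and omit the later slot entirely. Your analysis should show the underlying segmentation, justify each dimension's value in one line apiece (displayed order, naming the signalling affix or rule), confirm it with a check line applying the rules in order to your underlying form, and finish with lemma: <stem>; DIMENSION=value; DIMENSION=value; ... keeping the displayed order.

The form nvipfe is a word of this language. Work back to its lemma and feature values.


underlying: n-vip-fe-o
NUM=lu - signalled by the affix -o
CLASS=lu - signalled by the affix -fe
CASE=ak - signalled by the affix n-
check: nvipfeo -> nvipfe -> nvipfe
lemma: vip; NUM=lu; CLASS=lu; CASE=ak


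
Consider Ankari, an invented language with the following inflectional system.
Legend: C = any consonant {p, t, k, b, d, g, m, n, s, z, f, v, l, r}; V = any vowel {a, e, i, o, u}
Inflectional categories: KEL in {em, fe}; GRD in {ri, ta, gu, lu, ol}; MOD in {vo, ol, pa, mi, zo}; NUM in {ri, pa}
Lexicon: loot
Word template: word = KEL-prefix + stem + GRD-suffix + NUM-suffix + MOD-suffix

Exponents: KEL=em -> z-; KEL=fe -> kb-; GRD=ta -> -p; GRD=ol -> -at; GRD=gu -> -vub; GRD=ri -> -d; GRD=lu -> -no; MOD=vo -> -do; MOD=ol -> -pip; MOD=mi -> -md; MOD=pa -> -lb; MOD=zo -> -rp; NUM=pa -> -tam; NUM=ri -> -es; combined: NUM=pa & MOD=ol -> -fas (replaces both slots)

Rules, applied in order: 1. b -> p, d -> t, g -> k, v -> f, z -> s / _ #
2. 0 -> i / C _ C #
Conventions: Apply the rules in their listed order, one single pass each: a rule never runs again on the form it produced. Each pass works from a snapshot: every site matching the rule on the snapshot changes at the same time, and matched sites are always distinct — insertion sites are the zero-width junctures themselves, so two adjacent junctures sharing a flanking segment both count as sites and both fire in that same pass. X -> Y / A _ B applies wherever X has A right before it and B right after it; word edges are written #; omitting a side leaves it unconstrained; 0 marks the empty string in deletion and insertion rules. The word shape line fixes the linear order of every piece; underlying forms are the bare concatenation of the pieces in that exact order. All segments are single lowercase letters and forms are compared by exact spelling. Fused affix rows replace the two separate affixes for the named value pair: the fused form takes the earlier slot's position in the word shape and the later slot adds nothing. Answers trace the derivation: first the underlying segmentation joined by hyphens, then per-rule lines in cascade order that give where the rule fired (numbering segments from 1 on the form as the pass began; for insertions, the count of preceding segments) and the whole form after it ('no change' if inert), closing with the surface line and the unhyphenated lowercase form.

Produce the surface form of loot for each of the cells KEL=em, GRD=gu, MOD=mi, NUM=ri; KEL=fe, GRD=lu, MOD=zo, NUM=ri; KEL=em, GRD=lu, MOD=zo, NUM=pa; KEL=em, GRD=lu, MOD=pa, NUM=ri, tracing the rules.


cell KEL=em, GRD=gu, MOD=mi, NUM=ri:
underlying: z-loot-vub-es-md
1. b -> p, d -> t, g -> k, v -> f, z -> s / _ #: fires at position(s) 12: zlootvubesmt
2. 0 -> i / C _ C #: inserts after position(s) 11: zlootvubesmit
surface: zlootvubesmit

cell KEL=fe, GRD=lu, MOD=zo, NUM=ri:
underlying: kb-loot-no-es-rp
1. b -> p, d -> t, g -> k, v -> f, z -> s / _ #: no change
2. 0 -> i / C _ C #: inserts after position(s) 11: kblootnoesrip
surface: kblootnoesrip

cell KEL=em, GRD=lu, MOD=zo, NUM=pa:
underlying: z-loot-no-tam-rp
1. b -> p, d -> t, g -> k, v -> f, z -> s / _ #: no change
2. 0 -> i / C _ C #: inserts after position(s) 11: zlootnotamrip
surface: zlootnotamrip

cell KEL=em, GRD=lu, MOD=pa, NUM=ri:
underlying: z-loot-no-es-lb
1. b -> p, d -> t, g -> k, v -> f, z -> s / _ #: fires at position(s) 11: zlootnoeslp
2. 0 -> i / C _ C #: inserts after position(s) 10: zlootnoeslip
surface: zlootnoeslip


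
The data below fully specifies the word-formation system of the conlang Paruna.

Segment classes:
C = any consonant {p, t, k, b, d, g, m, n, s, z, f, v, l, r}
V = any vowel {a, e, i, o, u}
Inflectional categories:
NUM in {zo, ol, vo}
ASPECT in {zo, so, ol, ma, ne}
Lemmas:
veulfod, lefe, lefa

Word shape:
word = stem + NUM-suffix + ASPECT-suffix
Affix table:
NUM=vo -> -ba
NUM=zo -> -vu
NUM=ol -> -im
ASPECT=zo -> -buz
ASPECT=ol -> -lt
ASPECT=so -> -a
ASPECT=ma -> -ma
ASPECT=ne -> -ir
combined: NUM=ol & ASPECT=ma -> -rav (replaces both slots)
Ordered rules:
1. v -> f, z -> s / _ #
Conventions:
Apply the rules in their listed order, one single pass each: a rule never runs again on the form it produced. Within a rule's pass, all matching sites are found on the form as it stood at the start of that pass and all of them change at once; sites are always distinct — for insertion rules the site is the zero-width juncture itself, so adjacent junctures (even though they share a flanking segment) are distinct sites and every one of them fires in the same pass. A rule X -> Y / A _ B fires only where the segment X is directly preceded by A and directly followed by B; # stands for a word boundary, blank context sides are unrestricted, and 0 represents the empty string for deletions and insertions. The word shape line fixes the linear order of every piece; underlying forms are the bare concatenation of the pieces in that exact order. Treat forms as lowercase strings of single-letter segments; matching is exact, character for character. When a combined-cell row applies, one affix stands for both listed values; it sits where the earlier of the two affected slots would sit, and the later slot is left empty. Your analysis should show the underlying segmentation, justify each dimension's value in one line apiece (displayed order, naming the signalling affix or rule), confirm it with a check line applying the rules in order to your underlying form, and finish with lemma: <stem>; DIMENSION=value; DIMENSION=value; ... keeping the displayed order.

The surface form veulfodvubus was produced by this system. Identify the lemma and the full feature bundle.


underlying: veulfod-vu-buz
NUM=zo - signalled by the affix -vu
ASPECT=zo - signalled by the affix -buz
check: veulfodvubuz -> veulfodvubus
lemma: veulfod; NUM=zo; ASPECT=zo


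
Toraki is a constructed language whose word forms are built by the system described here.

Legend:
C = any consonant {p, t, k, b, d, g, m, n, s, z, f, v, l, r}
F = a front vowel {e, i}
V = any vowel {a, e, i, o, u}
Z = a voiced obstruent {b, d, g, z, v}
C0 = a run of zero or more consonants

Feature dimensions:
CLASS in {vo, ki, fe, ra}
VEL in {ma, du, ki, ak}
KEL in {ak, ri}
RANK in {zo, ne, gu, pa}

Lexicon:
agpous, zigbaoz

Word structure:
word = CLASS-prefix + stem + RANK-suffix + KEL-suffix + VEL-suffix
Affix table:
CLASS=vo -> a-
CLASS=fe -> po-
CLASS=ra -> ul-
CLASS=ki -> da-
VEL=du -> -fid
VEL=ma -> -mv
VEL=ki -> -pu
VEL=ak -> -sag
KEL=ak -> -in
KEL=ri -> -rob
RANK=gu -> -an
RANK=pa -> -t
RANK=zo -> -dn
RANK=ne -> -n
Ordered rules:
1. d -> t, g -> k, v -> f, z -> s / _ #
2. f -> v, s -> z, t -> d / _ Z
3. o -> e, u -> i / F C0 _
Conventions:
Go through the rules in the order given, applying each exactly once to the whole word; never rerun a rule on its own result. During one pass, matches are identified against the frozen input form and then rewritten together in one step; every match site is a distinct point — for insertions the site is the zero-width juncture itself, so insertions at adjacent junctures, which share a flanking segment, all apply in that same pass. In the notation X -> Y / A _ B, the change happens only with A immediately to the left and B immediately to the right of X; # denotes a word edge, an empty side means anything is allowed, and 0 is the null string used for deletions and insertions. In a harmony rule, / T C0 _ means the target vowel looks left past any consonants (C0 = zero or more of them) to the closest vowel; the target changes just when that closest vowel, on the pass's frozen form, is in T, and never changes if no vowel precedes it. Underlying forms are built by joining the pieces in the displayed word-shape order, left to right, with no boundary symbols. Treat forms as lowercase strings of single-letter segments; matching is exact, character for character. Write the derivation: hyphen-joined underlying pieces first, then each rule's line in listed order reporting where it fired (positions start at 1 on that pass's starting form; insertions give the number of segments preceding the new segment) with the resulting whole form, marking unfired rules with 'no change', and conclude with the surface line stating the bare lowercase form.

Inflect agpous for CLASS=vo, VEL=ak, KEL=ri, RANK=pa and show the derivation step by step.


underlying: a-agpous-t-rob-sag
1. d -> t, g -> k, v -> f, z -> s / _ #: fires at position(s) 14: aagpoustrobsak
2. f -> v, s -> z, t -> d / _ Z: no change
3. o -> e, u -> i / F C0 _: no change
surface: aagpoustrobsak


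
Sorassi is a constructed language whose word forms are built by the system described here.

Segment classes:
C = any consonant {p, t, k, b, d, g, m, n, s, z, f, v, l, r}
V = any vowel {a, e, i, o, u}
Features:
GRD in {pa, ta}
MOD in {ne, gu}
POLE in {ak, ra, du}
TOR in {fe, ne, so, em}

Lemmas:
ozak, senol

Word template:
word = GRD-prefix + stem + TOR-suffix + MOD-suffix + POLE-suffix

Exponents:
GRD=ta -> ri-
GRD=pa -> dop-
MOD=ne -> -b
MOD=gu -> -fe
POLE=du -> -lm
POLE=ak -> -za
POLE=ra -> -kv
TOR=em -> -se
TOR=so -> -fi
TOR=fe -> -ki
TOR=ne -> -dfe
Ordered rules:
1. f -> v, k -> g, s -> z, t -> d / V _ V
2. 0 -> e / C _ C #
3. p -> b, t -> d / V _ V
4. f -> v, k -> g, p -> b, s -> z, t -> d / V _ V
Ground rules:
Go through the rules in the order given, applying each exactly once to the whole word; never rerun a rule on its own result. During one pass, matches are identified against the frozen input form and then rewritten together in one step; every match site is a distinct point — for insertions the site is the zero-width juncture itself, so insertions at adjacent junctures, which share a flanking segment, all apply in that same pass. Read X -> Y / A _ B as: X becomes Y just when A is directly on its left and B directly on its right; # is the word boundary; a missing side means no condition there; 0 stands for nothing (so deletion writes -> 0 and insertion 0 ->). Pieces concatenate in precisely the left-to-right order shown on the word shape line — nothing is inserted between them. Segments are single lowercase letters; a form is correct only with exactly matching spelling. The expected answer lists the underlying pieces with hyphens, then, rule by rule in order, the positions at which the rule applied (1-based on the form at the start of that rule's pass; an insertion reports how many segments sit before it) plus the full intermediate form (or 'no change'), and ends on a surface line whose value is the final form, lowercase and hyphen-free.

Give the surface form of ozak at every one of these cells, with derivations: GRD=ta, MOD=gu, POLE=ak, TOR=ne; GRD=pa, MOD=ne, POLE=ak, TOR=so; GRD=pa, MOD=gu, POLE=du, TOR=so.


cell GRD=ta, MOD=gu, POLE=ak, TOR=ne:
underlying: ri-ozak-dfe-fe-za
1. f -> v, k -> g, s -> z, t -> d / V _ V: fires at position(s) 10: riozakdfeveza
2. 0 -> e / C _ C #: no change
3. p -> b, t -> d / V _ V: no change
4. f -> v, k -> g, p -> b, s -> z, t -> d / V _ V: no change
surface: riozakdfeveza

cell GRD=pa, MOD=ne, POLE=ak, TOR=so:
underlying: dop-ozak-fi-b-za
1. f -> v, k -> g, s -> z, t -> d / V _ V: no change
2. 0 -> e / C _ C #: no change
3. p -> b, t -> d / V _ V: fires at position(s) 3: dobozakfibza
4. f -> v, k -> g, p -> b, s -> z, t -> d / V _ V: no change
surface: dobozakfibza

cell GRD=pa, MOD=gu, POLE=du, TOR=so:
underlying: dop-ozak-fi-fe-lm
1. f -> v, k -> g, s -> z, t -> d / V _ V: fires at position(s) 10: dopozakfivelm
2. 0 -> e / C _ C #: inserts after position(s) 12: dopozakfivelem
3. p -> b, t -> d / V _ V: fires at position(s) 3: dobozakfivelem
4. f -> v, k -> g, p -> b, s -> z, t -> d / V _ V: no change
surface: dobozakfivelem


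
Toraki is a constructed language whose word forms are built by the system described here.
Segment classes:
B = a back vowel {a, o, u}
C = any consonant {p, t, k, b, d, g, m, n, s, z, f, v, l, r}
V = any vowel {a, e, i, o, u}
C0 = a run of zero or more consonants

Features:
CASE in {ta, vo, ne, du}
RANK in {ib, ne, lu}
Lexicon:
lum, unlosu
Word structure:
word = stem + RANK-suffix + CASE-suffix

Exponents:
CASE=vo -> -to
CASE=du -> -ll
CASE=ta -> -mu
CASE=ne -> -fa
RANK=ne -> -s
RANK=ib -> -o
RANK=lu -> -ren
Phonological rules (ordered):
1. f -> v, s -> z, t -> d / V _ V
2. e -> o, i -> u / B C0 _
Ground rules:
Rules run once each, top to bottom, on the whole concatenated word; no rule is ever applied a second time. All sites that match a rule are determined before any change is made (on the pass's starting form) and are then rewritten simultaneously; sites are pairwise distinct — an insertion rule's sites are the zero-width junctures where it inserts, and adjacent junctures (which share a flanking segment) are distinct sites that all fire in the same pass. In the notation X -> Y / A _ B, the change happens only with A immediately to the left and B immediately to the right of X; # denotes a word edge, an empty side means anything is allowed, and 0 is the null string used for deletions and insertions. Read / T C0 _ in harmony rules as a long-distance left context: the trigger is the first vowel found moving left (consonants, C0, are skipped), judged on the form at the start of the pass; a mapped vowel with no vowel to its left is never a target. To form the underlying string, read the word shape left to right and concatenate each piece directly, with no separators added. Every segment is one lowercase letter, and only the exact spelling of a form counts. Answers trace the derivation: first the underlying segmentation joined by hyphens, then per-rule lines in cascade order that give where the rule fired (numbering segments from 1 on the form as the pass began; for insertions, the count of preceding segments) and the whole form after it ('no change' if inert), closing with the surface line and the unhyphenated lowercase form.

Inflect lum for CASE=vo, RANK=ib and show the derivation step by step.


underlying: lum-o-to
1. f -> v, s -> z, t -> d / V _ V: fires at position(s) 5: lumodo
2. e -> o, i -> u / B C0 _: no change
surface: lumodo


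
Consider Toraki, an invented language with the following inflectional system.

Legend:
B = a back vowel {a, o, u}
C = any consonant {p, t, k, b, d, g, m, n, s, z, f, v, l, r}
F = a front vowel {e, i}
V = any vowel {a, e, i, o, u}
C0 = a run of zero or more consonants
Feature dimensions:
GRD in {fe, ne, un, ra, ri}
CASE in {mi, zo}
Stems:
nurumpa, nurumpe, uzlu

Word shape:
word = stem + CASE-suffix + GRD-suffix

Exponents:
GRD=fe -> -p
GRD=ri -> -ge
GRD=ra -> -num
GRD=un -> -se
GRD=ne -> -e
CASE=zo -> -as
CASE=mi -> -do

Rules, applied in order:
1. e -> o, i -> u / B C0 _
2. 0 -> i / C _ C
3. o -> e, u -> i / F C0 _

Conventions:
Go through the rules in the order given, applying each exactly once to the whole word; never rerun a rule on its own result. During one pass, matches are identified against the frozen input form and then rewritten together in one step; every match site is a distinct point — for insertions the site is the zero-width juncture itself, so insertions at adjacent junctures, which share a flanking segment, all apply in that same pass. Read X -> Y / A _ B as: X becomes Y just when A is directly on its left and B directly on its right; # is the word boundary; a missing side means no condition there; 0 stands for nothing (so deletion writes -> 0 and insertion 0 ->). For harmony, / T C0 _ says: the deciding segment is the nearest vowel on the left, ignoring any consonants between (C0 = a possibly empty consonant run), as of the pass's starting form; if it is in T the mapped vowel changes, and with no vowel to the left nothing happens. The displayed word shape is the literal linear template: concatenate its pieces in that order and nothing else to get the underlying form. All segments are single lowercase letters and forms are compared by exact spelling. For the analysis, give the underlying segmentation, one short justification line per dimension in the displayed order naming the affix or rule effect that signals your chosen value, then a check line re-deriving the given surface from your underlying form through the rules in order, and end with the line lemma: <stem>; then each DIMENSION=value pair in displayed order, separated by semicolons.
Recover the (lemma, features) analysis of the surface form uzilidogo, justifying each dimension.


underlying: uzlu-do-ge
GRD=ri - signalled by the affix -ge
CASE=mi - signalled by the affix -do
check: uzludoge -> uzludogo -> uziludogo -> uzilidogo
lemma: uzlu; GRD=ri; CASE=mi


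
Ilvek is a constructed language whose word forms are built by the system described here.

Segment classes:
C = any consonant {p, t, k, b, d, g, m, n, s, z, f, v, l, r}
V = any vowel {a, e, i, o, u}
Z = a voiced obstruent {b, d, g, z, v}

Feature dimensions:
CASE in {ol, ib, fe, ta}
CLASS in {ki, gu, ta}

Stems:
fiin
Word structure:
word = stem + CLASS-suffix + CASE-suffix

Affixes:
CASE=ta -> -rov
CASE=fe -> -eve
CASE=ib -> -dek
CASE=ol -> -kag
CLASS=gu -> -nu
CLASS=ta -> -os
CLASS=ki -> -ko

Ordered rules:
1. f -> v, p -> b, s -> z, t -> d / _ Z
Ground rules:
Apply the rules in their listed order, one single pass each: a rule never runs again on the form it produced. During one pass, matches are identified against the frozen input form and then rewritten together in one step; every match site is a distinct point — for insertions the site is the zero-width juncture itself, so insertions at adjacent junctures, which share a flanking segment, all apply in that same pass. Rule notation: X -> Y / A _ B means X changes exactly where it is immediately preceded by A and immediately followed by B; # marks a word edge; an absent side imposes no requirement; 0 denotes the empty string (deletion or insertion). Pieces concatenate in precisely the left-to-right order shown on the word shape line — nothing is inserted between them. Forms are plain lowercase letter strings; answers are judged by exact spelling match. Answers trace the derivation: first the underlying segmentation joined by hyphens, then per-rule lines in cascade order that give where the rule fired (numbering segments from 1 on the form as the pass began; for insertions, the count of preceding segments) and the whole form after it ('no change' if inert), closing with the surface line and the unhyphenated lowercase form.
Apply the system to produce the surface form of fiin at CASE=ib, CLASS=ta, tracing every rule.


underlying: fiin-os-dek
1. f -> v, p -> b, s -> z, t -> d / _ Z: fires at position(s) 6: fiinozdek
surface: fiinozdek
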